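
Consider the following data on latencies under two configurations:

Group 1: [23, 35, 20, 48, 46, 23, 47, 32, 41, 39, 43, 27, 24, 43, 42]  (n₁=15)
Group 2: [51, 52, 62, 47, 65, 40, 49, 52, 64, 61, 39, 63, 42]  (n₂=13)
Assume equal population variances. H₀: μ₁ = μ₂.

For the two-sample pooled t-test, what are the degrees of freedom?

degrees of freedom = 26

df = n₁ + n₂ − 2 = 15 + 13 − 2 = 26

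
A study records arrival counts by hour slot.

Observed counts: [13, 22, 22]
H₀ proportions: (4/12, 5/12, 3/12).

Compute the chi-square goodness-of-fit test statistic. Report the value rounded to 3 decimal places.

n = 57; E_i = n·p_i = [19.00, 23.75, 14.25]
χ² = (13−19.00)²/19.00 + (22−23.75)²/23.75 + (22−14.25)²/14.25 = 6.2386
df = 2

test statistic = 6.239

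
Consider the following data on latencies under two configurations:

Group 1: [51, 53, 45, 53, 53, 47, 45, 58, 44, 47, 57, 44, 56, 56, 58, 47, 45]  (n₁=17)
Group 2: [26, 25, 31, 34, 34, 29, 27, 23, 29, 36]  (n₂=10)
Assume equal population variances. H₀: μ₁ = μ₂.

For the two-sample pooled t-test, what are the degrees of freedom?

df = n₁ + n₂ − 2 = 17 + 10 − 2 = 25

degrees of freedom = 25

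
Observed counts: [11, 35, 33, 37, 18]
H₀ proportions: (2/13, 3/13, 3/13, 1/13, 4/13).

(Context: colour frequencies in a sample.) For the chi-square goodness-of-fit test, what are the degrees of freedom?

df = k − 1 = 5 − 1 = 4

degrees of freedom = 4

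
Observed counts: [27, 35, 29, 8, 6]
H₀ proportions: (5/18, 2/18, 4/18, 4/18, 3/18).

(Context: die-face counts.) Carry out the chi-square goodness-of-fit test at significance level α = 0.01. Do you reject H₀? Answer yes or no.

n = 105; E_i = n·p_i = [29.17, 11.67, 23.33, 23.33, 17.50]
χ² = (27−29.17)²/29.17 + (35−11.67)²/11.67 + (29−23.33)²/23.33 + (8−23.33)²/23.33 + (6−17.50)²/17.50 = 65.8371
df = 4
p-value (upper-tail) = 0.00000
At α=0.01: p < α → reject H₀

reject H₀: yes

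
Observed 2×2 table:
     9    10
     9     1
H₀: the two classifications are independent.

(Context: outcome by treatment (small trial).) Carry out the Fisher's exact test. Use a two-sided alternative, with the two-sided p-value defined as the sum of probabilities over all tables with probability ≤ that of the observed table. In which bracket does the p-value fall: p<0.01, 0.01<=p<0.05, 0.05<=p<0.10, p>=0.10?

Margins: r₁=19, r₂=10, c₁=18, c₂=11, n=29
p_obs = C(19,9)·C(10,9)/C(29,18); sum pmf over tables with pmf ≤ p_obs
p-value (two-sided) = 0.04364
→ bracket: 0.01<=p<0.05

p-value bracket: 0.01<=p<0.05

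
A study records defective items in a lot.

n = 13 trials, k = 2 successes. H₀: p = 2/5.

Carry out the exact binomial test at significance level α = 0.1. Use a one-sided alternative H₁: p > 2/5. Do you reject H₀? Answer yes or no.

reject H₀: no

Exact binomial: n=13, k=2, p₀=2/5=0.4000
P(X≥2) from Σ C(n,i)·p₀^i·(1−p₀)^(n−i)
p-value (one-sided, H₁ greater) = 0.98737
At α=0.1: p ≥ α → fail to reject H₀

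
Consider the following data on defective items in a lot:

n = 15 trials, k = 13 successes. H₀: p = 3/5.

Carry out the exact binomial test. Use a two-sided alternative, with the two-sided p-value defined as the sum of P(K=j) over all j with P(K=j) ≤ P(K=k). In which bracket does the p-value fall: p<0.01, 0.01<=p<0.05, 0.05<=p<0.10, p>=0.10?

Exact binomial: n=15, k=13, p₀=3/5=0.6000
P(X=j) = C(n,j)·p₀^j·(1−p₀)^(n−j); p = Σ P(X=j) over j with P(X=j) ≤ P(X=13)
p-value (two-sided) = 0.03646
→ bracket: 0.01<=p<0.05

p-value bracket: 0.01<=p<0.05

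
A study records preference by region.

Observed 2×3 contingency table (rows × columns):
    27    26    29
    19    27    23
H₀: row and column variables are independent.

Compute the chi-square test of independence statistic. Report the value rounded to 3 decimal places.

Row totals [82, 69], col totals [46, 53, 52], n=151
χ² = (27−24.98)²/24.98 + (26−28.78)²/28.78 + (29−28.24)²/28.24 + (19−21.02)²/21.02 + (27−24.22)²/24.22 + (23−23.76)²/23.76 = 0.9906
df = 2

test statistic = 0.991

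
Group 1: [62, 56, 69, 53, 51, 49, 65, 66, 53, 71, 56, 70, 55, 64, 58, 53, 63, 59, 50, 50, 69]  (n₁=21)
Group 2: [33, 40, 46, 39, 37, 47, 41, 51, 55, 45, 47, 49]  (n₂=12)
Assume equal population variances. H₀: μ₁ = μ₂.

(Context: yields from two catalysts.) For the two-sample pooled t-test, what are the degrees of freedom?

df = n₁ + n₂ − 2 = 21 + 12 − 2 = 31

degrees of freedom = 31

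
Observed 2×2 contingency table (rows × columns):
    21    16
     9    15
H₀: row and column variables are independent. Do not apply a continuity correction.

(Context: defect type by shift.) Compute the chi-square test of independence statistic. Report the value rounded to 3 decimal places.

test statistic = 2.160

Row totals [37, 24], col totals [30, 31], n=61
χ² = (21−18.20)²/18.20 + (16−18.80)²/18.80 + (9−11.80)²/11.80 + (15−12.20)²/12.20 = 2.1599
df = 1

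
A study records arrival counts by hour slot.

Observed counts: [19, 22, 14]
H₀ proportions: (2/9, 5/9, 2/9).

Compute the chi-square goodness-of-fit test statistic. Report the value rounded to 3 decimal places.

n = 55; E_i = n·p_i = [12.22, 30.56, 12.22]
χ² = (19−12.22)²/12.22 + (22−30.56)²/30.56 + (14−12.22)²/12.22 = 6.4127
df = 2

test statistic = 6.413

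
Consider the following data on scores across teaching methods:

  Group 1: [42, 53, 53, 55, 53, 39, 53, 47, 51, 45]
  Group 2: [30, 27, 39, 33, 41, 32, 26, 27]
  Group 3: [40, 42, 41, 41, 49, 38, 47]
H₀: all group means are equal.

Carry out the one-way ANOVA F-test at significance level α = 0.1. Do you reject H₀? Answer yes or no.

Group means [49.10, 31.88, 42.57], grand mean 41.760
SSB = Σnᵢ(x̄ᵢ−x̄)² = 1325.071; SSW = ΣΣ(x−x̄ᵢ)² = 587.489
MSB = 1325.071/2 = 662.5354; MSW = 587.489/22 = 26.7041
F = MSB/MSW = 24.8103
df = (2, 22)
p-value (upper-tail) = 0.00000
At α=0.1: p < α → reject H₀

reject H₀: yes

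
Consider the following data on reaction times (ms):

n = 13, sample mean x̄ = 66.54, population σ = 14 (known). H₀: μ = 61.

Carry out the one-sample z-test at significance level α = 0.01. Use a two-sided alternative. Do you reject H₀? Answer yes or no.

reject H₀: no

SE = σ/√n = 14/√13 = 3.8829
z = (x̄−μ₀)/SE = (66.54−61)/3.8829 = 1.4268
p-value (two-sided) = 0.15365
At α=0.01: p ≥ α → fail to reject H₀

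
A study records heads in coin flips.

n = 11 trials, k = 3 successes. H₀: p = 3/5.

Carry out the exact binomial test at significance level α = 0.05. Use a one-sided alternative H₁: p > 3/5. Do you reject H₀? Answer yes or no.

Exact binomial: n=11, k=3, p₀=3/5=0.6000
P(X≥3) from Σ C(n,i)·p₀^i·(1−p₀)^(n−i)
p-value (one-sided, H₁ greater) = 0.99408
At α=0.05: p ≥ α → fail to reject H₀

reject H₀: no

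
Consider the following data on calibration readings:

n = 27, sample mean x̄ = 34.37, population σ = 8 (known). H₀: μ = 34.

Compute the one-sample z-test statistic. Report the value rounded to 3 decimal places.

SE = σ/√n = 8/√27 = 1.5396
z = (x̄−μ₀)/SE = (34.37−34)/1.5396 = 0.2403

test statistic = 0.240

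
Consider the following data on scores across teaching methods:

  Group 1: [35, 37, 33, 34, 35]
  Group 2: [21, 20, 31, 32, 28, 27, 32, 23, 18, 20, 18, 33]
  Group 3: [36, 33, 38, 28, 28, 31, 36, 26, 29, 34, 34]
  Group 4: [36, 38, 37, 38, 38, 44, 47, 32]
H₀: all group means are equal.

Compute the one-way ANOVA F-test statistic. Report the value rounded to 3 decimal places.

test statistic = 14.518

Group means [34.80, 25.25, 32.09, 38.75], grand mean 31.667
SSB = Σnᵢ(x̄ᵢ−x̄)² = 946.541; SSW = ΣΣ(x−x̄ᵢ)² = 695.459
MSB = 946.541/3 = 315.5136; MSW = 695.459/32 = 21.7331
F = MSB/MSW = 14.5177
df = (3, 32)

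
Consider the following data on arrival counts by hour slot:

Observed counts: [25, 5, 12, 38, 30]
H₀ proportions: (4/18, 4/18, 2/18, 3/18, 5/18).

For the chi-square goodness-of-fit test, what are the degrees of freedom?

df = k − 1 = 5 − 1 = 4

degrees of freedom = 4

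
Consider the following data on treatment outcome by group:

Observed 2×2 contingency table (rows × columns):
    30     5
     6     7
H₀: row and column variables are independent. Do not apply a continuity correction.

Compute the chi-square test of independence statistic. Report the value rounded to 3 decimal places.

test statistic = 7.912

Row totals [35, 13], col totals [36, 12], n=48
χ² = (30−26.25)²/26.25 + (5−8.75)²/8.75 + (6−9.75)²/9.75 + (7−3.25)²/3.25 = 7.9121
df = 1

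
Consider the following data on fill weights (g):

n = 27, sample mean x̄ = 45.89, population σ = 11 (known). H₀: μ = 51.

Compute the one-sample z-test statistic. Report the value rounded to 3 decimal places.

SE = σ/√n = 11/√27 = 2.1170
z = (x̄−μ₀)/SE = (45.89−51)/2.1170 = -2.4138

test statistic = -2.414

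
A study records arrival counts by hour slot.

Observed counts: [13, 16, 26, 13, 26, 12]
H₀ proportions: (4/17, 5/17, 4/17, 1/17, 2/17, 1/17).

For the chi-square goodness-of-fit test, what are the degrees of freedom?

df = k − 1 = 6 − 1 = 5

degrees of freedom = 5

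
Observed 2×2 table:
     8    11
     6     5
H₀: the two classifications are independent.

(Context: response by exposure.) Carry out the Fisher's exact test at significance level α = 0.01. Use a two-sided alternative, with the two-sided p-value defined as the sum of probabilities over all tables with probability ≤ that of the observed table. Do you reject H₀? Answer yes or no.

reject H₀: no

Margins: r₁=19, r₂=11, c₁=14, c₂=16, n=30
p_obs = C(19,8)·C(11,6)/C(30,14); sum pmf over tables with pmf ≤ p_obs
p-value (two-sided) = 0.70652
At α=0.01: p ≥ α → fail to reject H₀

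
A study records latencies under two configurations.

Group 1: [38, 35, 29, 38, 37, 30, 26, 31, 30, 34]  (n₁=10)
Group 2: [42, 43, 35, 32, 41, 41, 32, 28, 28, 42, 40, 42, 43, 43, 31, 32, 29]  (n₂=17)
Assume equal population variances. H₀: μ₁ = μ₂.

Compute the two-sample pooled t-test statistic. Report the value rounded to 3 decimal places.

test statistic = -1.825

x̄₁=32.800, s₁=4.185, n₁=10
x̄₂=36.706, s₂=5.935, n₂=17
s_p² = [9·4.185² + 16·5.935²]/25 = 28.8452
SE = √(s_p²·(1/10+1/17)) = 2.1404
t = (32.800−36.706)/2.1404 = -1.8248
df = 25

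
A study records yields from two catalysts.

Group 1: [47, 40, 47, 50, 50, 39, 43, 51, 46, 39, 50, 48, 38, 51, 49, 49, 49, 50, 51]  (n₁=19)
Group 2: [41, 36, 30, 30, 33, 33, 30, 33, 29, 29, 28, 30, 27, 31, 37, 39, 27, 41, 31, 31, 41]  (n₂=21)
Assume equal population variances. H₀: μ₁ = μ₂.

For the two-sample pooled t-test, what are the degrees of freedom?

df = n₁ + n₂ − 2 = 19 + 21 − 2 = 38

degrees of freedom = 38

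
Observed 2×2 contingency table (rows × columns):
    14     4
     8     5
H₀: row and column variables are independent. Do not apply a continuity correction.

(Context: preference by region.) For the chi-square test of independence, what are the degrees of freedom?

degrees of freedom = 1

df = (r−1)(c−1) = (2−1)·(2−1) = 1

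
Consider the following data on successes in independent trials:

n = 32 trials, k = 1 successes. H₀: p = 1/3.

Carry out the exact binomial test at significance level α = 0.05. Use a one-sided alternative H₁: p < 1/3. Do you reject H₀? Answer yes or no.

reject H₀: yes

Exact binomial: n=32, k=1, p₀=1/3=0.3333
P(X≤1) from Σ C(n,i)·p₀^i·(1−p₀)^(n−i)
p-value (one-sided, H₁ less) = 0.00004
At α=0.05: p < α → reject H₀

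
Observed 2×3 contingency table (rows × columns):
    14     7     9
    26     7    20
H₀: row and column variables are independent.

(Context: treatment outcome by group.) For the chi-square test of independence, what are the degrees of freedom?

degrees of freedom = 2

df = (r−1)(c−1) = (2−1)·(3−1) = 2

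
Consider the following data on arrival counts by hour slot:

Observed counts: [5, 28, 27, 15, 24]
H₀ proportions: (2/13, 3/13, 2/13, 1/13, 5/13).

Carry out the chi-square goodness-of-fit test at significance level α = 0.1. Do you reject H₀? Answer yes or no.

n = 99; E_i = n·p_i = [15.23, 22.85, 15.23, 7.62, 38.08]
χ² = (5−15.23)²/15.23 + (28−22.85)²/22.85 + (27−15.23)²/15.23 + (15−7.62)²/7.62 + (24−38.08)²/38.08 = 29.4943
df = 4
p-value (upper-tail) = 0.00001
At α=0.1: p < α → reject H₀

reject H₀: yes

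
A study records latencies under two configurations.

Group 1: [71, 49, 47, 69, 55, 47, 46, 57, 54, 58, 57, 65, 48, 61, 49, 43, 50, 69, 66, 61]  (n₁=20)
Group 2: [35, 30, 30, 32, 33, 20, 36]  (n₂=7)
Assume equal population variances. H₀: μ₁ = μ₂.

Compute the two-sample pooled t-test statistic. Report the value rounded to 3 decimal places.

x̄₁=56.100, s₁=8.687, n₁=20
x̄₂=30.857, s₂=5.305, n₂=7
s_p² = [19·8.687² + 6·5.305²]/25 = 64.1063
SE = √(s_p²·(1/20+1/7)) = 3.5162
t = (56.100−30.857)/3.5162 = 7.1791
df = 25

test statistic = 7.179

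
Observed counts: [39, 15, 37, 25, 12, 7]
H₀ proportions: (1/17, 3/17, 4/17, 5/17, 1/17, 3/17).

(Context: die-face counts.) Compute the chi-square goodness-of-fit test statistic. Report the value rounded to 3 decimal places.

test statistic = 145.007

n = 135; E_i = n·p_i = [7.94, 23.82, 31.76, 39.71, 7.94, 23.82]
χ² = (39−7.94)²/7.94 + (15−23.82)²/23.82 + (37−31.76)²/31.76 + (25−39.71)²/39.71 + (12−7.94)²/7.94 + (7−23.82)²/23.82 = 145.0068
df = 5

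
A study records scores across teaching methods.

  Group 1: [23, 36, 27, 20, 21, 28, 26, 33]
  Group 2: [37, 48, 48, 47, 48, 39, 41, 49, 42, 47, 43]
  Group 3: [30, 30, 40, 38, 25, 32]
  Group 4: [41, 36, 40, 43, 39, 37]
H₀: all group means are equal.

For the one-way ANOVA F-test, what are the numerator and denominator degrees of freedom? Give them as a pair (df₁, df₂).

degrees of freedom = [3, 27]

k = 4 groups, N = 31 total
df = (k−1, N−k) = (4−1, 31−4) = (3, 27)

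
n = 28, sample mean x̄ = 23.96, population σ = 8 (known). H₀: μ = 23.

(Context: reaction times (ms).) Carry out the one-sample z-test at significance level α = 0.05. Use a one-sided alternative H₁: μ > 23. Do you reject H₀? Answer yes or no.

reject H₀: no

SE = σ/√n = 8/√28 = 1.5119
z = (x̄−μ₀)/SE = (23.96−23)/1.5119 = 0.6350
p-value (one-sided, H₁ greater) = 0.26272
At α=0.05: p ≥ α → fail to reject H₀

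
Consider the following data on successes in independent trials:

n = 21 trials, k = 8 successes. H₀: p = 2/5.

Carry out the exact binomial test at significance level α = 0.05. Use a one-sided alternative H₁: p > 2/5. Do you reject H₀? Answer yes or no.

reject H₀: no

Exact binomial: n=21, k=8, p₀=2/5=0.4000
P(X≥8) from Σ C(n,i)·p₀^i·(1−p₀)^(n−i)
p-value (one-sided, H₁ greater) = 0.65046
At α=0.05: p ≥ α → fail to reject H₀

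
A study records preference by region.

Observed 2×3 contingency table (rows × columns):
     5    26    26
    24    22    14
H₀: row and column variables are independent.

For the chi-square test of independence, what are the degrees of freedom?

df = (r−1)(c−1) = (2−1)·(3−1) = 2

degrees of freedom = 2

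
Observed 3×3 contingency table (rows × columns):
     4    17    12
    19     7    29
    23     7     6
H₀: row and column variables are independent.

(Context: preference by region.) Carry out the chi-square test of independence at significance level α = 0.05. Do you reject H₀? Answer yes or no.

reject H₀: yes

Row totals [33, 55, 36], col totals [46, 31, 47], n=124
χ² = (4−12.24)²/12.24 + (17−8.25)²/8.25 + (12−12.51)²/12.51 + (19−20.40)²/20.40 + (7−13.75)²/13.75 + (29−20.85)²/20.85 + (23−13.35)²/13.35 + (7−9.00)²/9.00 + (6−13.65)²/13.65 = 33.1426
df = 4
p-value (upper-tail) = 0.00000
At α=0.05: p < α → reject H₀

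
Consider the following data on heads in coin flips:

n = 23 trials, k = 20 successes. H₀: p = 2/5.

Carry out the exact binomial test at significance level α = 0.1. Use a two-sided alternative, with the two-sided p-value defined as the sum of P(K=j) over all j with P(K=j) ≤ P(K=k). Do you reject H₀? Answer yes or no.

Exact binomial: n=23, k=20, p₀=2/5=0.4000
P(X=j) = C(n,j)·p₀^j·(1−p₀)^(n−j); p = Σ P(X=j) over j with P(X=j) ≤ P(X=20)
p-value (two-sided) = 0.00000
At α=0.1: p < α → reject H₀

reject H₀: yes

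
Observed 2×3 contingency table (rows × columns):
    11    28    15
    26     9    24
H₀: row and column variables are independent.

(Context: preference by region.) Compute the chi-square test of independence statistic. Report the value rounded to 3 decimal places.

Row totals [54, 59], col totals [37, 37, 39], n=113
χ² = (11−17.68)²/17.68 + (28−17.68)²/17.68 + (15−18.64)²/18.64 + (26−19.32)²/19.32 + (9−19.32)²/19.32 + (24−20.36)²/20.36 = 17.7282
df = 2

test statistic = 17.728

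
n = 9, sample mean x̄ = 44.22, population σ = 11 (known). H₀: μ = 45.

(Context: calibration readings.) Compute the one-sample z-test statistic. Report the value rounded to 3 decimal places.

SE = σ/√n = 11/√9 = 3.6667
z = (x̄−μ₀)/SE = (44.22−45)/3.6667 = -0.2127

test statistic = -0.213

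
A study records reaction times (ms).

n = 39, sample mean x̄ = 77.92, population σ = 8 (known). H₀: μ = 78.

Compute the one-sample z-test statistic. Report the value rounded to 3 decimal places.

test statistic = -0.062

SE = σ/√n = 8/√39 = 1.2810
z = (x̄−μ₀)/SE = (77.92−78)/1.2810 = -0.0624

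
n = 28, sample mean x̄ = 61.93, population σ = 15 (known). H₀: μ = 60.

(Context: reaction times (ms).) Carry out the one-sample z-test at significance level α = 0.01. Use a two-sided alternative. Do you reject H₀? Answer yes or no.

reject H₀: no

SE = σ/√n = 15/√28 = 2.8347
z = (x̄−μ₀)/SE = (61.93−60)/2.8347 = 0.6808
p-value (two-sided) = 0.49597
At α=0.01: p ≥ α → fail to reject H₀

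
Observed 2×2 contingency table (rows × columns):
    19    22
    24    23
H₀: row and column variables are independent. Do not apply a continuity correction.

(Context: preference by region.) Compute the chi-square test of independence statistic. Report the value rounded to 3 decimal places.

test statistic = 0.195

Row totals [41, 47], col totals [43, 45], n=88
χ² = (19−20.03)²/20.03 + (22−20.97)²/20.97 + (24−22.97)²/22.97 + (23−24.03)²/24.03 = 0.1954
df = 1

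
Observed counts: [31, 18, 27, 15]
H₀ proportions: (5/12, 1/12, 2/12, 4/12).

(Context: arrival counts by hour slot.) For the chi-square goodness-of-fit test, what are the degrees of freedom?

degrees of freedom = 3

df = k − 1 = 4 − 1 = 3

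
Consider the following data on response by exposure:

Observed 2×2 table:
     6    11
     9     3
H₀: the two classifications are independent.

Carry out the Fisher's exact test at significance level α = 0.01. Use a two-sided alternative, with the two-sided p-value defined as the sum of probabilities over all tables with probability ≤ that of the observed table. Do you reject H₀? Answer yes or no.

Margins: r₁=17, r₂=12, c₁=15, c₂=14, n=29
p_obs = C(17,6)·C(12,9)/C(29,15); sum pmf over tables with pmf ≤ p_obs
p-value (two-sided) = 0.06043
At α=0.01: p ≥ α → fail to reject H₀

reject H₀: no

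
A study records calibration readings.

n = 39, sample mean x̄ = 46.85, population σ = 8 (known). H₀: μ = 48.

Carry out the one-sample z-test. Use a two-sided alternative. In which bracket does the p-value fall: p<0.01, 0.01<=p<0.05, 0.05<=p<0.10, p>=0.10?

SE = σ/√n = 8/√39 = 1.2810
z = (x̄−μ₀)/SE = (46.85−48)/1.2810 = -0.8977
p-value (two-sided) = 0.36934
→ bracket: p>=0.10

p-value bracket: p>=0.10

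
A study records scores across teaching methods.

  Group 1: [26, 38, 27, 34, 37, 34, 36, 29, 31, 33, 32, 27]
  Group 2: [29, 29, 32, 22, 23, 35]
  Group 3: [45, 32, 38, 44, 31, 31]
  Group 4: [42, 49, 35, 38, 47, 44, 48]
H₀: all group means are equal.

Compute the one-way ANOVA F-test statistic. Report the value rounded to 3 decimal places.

Group means [32.00, 28.33, 36.83, 43.29], grand mean 34.774
SSB = Σnᵢ(x̄ᵢ−x̄)² = 873.824; SSW = ΣΣ(x−x̄ᵢ)² = 687.595
MSB = 873.824/3 = 291.2747; MSW = 687.595/27 = 25.4665
F = MSB/MSW = 11.4376
df = (3, 27)

test statistic = 11.438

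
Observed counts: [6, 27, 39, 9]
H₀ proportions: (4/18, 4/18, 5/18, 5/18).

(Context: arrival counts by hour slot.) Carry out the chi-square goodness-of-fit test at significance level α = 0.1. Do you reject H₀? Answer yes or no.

reject H₀: yes

n = 81; E_i = n·p_i = [18.00, 18.00, 22.50, 22.50]
χ² = (6−18.00)²/18.00 + (27−18.00)²/18.00 + (39−22.50)²/22.50 + (9−22.50)²/22.50 = 32.7000
df = 3
p-value (upper-tail) = 0.00000
At α=0.1: p < α → reject H₀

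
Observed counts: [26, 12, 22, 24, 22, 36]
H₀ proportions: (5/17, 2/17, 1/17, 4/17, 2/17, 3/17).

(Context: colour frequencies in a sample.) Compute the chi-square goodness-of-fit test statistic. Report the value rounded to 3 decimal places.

n = 142; E_i = n·p_i = [41.76, 16.71, 8.35, 33.41, 16.71, 25.06]
χ² = (26−41.76)²/41.76 + (12−16.71)²/16.71 + (22−8.35)²/8.35 + (24−33.41)²/33.41 + (22−16.71)²/16.71 + (36−25.06)²/25.06 = 38.6789
df = 5

test statistic = 38.679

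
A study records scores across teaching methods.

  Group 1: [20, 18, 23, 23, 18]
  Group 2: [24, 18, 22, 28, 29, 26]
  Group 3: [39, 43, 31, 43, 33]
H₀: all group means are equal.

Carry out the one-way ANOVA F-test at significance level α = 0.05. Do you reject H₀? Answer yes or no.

Group means [20.40, 24.50, 37.80], grand mean 27.375
SSB = Σnᵢ(x̄ᵢ−x̄)² = 836.250; SSW = ΣΣ(x−x̄ᵢ)² = 233.500
MSB = 836.250/2 = 418.1250; MSW = 233.500/13 = 17.9615
F = MSB/MSW = 23.2789
df = (2, 13)
p-value (upper-tail) = 0.00005
At α=0.05: p < α → reject H₀

reject H₀: yes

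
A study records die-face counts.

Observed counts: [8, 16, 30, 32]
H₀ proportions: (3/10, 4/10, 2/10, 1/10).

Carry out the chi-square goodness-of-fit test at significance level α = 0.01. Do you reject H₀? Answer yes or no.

n = 86; E_i = n·p_i = [25.80, 34.40, 17.20, 8.60]
χ² = (8−25.80)²/25.80 + (16−34.40)²/34.40 + (30−17.20)²/17.20 + (32−8.60)²/8.60 = 95.3178
df = 3
p-value (upper-tail) = 0.00000
At α=0.01: p < α → reject H₀

reject H₀: yes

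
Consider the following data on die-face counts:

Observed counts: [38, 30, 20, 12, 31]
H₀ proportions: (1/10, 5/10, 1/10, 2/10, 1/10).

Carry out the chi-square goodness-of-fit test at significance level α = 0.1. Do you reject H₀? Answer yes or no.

n = 131; E_i = n·p_i = [13.10, 65.50, 13.10, 26.20, 13.10]
χ² = (38−13.10)²/13.10 + (30−65.50)²/65.50 + (20−13.10)²/13.10 + (12−26.20)²/26.20 + (31−13.10)²/13.10 = 102.3588
df = 4
p-value (upper-tail) = 0.00000
At α=0.1: p < α → reject H₀

reject H₀: yes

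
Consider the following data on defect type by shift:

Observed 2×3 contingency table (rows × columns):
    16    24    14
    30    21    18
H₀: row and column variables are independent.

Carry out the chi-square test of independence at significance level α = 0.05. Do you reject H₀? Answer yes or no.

reject H₀: no

Row totals [54, 69], col totals [46, 45, 32], n=123
χ² = (16−20.20)²/20.20 + (24−19.76)²/19.76 + (14−14.05)²/14.05 + (30−25.80)²/25.80 + (21−25.24)²/25.24 + (18−17.95)²/17.95 = 3.1789
df = 2
p-value (upper-tail) = 0.20404
At α=0.05: p ≥ α → fail to reject H₀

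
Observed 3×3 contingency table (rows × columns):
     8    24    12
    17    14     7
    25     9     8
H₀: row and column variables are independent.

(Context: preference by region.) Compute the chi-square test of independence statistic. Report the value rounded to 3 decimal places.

Row totals [44, 38, 42], col totals [50, 47, 27], n=124
χ² = (8−17.74)²/17.74 + (24−16.68)²/16.68 + (12−9.58)²/9.58 + (17−15.32)²/15.32 + (14−14.40)²/14.40 + (7−8.27)²/8.27 + (25−16.94)²/16.94 + (9−15.92)²/15.92 + (8−9.15)²/9.15 = 16.5576
df = 4

test statistic = 16.558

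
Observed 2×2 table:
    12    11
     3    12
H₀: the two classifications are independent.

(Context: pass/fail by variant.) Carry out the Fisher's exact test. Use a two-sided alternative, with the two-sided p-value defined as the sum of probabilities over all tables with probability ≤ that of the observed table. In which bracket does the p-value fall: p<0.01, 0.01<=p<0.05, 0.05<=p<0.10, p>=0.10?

Margins: r₁=23, r₂=15, c₁=15, c₂=23, n=38
p_obs = C(23,12)·C(15,3)/C(38,15); sum pmf over tables with pmf ≤ p_obs
p-value (two-sided) = 0.08838
→ bracket: 0.05<=p<0.10

p-value bracket: 0.05<=p<0.10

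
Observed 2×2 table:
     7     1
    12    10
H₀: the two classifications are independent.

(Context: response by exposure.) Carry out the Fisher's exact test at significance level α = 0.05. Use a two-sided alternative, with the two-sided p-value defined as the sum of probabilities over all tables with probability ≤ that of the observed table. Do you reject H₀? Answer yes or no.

Margins: r₁=8, r₂=22, c₁=19, c₂=11, n=30
p_obs = C(8,7)·C(22,12)/C(30,19); sum pmf over tables with pmf ≤ p_obs
p-value (two-sided) = 0.19870
At α=0.05: p ≥ α → fail to reject H₀

reject H₀: no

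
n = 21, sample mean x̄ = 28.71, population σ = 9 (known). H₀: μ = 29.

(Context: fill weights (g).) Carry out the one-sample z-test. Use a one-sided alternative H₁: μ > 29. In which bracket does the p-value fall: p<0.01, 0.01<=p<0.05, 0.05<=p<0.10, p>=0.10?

SE = σ/√n = 9/√21 = 1.9640
z = (x̄−μ₀)/SE = (28.71−29)/1.9640 = -0.1477
p-value (one-sided, H₁ greater) = 0.55869
→ bracket: p>=0.10

p-value bracket: p>=0.10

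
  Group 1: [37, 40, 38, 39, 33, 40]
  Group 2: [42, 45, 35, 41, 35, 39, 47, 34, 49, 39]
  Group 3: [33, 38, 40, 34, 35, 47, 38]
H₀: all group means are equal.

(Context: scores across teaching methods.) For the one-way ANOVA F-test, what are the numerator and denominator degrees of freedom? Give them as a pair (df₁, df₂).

degrees of freedom = [2, 20]

k = 3 groups, N = 23 total
df = (k−1, N−k) = (3−1, 23−3) = (2, 20)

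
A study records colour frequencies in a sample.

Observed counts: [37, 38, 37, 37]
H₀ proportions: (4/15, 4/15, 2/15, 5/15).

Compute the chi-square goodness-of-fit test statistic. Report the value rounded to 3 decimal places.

test statistic = 18.270

n = 149; E_i = n·p_i = [39.73, 39.73, 19.87, 49.67]
χ² = (37−39.73)²/39.73 + (38−39.73)²/39.73 + (37−19.87)²/19.87 + (37−49.67)²/49.67 = 18.2701
df = 3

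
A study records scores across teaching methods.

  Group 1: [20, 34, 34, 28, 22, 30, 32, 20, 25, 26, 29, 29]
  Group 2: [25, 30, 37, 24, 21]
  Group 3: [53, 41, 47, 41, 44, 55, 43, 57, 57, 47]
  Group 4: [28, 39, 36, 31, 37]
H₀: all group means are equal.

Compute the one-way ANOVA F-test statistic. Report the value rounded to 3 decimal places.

Group means [27.42, 27.40, 48.50, 34.20], grand mean 35.062
SSB = Σnᵢ(x̄ᵢ−x̄)² = 2804.458; SSW = ΣΣ(x−x̄ᵢ)² = 881.417
MSB = 2804.458/3 = 934.8194; MSW = 881.417/28 = 31.4792
F = MSB/MSW = 29.6964
df = (3, 28)

test statistic = 29.696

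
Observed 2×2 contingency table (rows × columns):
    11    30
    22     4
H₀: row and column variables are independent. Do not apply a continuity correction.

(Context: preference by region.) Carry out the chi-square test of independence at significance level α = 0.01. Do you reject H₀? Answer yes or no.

Row totals [41, 26], col totals [33, 34], n=67
χ² = (11−20.19)²/20.19 + (30−20.81)²/20.81 + (22−12.81)²/12.81 + (4−13.19)²/13.19 = 21.2562
df = 1
p-value (upper-tail) = 0.00000
At α=0.01: p < α → reject H₀

reject H₀: yes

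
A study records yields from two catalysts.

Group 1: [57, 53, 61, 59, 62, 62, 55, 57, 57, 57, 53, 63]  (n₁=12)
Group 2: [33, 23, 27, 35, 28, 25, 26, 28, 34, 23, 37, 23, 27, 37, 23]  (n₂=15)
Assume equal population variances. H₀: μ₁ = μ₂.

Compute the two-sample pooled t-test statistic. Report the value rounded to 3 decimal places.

x̄₁=58.000, s₁=3.438, n₁=12
x̄₂=28.600, s₂=5.221, n₂=15
s_p² = [11·3.438² + 14·5.221²]/25 = 20.4640
SE = √(s_p²·(1/12+1/15)) = 1.7520
t = (58.000−28.600)/1.7520 = 16.7806
df = 25

test statistic = 16.781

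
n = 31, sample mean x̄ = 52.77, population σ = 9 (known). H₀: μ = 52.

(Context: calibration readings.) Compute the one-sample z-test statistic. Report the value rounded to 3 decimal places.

SE = σ/√n = 9/√31 = 1.6164
z = (x̄−μ₀)/SE = (52.77−52)/1.6164 = 0.4764

test statistic = 0.476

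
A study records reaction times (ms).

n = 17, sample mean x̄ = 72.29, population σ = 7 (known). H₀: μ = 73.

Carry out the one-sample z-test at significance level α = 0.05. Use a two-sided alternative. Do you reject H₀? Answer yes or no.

reject H₀: no

SE = σ/√n = 7/√17 = 1.6977
z = (x̄−μ₀)/SE = (72.29−73)/1.6977 = -0.4182
p-value (two-sided) = 0.67580
At α=0.05: p ≥ α → fail to reject H₀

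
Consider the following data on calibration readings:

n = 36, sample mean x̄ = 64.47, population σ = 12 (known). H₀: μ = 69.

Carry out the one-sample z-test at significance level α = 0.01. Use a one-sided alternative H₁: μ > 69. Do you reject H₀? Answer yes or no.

reject H₀: no

SE = σ/√n = 12/√36 = 2.0000
z = (x̄−μ₀)/SE = (64.47−69)/2.0000 = -2.2650
p-value (one-sided, H₁ greater) = 0.98824
At α=0.01: p ≥ α → fail to reject H₀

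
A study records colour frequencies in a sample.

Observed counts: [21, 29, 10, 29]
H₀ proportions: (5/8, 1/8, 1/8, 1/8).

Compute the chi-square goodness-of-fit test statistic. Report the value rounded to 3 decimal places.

n = 89; E_i = n·p_i = [55.62, 11.12, 11.12, 11.12]
χ² = (21−55.62)²/55.62 + (29−11.12)²/11.12 + (10−11.12)²/11.12 + (29−11.12)²/11.12 = 79.1079
df = 3

test statistic = 79.108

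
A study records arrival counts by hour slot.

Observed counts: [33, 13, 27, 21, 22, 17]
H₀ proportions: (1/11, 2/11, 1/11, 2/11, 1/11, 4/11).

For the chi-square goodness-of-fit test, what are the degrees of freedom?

df = k − 1 = 6 − 1 = 5

degrees of freedom = 5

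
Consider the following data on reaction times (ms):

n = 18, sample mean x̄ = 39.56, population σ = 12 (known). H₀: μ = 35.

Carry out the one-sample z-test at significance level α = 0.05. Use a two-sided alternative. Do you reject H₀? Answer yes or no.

SE = σ/√n = 12/√18 = 2.8284
z = (x̄−μ₀)/SE = (39.56−35)/2.8284 = 1.6122
p-value (two-sided) = 0.10692
At α=0.05: p ≥ α → fail to reject H₀

reject H₀: no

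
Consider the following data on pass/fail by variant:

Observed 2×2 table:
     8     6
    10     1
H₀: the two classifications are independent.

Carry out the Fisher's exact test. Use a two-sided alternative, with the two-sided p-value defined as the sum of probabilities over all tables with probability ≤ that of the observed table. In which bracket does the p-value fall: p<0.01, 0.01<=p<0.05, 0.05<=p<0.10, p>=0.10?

p-value bracket: 0.05<=p<0.10

Margins: r₁=14, r₂=11, c₁=18, c₂=7, n=25
p_obs = C(14,8)·C(11,10)/C(25,18); sum pmf over tables with pmf ≤ p_obs
p-value (two-sided) = 0.09000
→ bracket: 0.05<=p<0.10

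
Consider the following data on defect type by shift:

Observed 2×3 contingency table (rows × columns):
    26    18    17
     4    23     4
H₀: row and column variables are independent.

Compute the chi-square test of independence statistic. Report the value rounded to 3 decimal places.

Row totals [61, 31], col totals [30, 41, 21], n=92
χ² = (26−19.89)²/19.89 + (18−27.18)²/27.18 + (17−13.92)²/13.92 + (4−10.11)²/10.11 + (23−13.82)²/13.82 + (4−7.08)²/7.08 = 16.7938
df = 2

test statistic = 16.794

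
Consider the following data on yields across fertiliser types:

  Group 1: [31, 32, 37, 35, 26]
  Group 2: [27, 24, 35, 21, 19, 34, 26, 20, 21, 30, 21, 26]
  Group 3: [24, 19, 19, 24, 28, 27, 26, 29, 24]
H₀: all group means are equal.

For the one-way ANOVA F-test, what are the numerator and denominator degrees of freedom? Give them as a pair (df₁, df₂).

degrees of freedom = [2, 23]

k = 3 groups, N = 26 total
df = (k−1, N−k) = (3−1, 26−3) = (2, 23)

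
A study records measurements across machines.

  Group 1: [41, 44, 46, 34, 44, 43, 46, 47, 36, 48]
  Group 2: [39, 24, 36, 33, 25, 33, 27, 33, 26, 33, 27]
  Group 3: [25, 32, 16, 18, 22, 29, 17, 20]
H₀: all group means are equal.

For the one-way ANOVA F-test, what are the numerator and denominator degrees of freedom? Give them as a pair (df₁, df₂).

k = 3 groups, N = 29 total
df = (k−1, N−k) = (3−1, 29−3) = (2, 26)

degrees of freedom = [2, 26]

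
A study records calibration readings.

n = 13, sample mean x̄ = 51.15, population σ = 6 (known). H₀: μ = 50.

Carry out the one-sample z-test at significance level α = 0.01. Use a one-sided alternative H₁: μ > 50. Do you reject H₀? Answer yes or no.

SE = σ/√n = 6/√13 = 1.6641
z = (x̄−μ₀)/SE = (51.15−50)/1.6641 = 0.6911
p-value (one-sided, H₁ greater) = 0.24476
At α=0.01: p ≥ α → fail to reject H₀

reject H₀: no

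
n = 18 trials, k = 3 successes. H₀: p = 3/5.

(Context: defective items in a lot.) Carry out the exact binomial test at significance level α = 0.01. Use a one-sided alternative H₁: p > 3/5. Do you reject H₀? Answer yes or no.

reject H₀: no

Exact binomial: n=18, k=3, p₀=3/5=0.6000
P(X≥3) from Σ C(n,i)·p₀^i·(1−p₀)^(n−i)
p-value (one-sided, H₁ greater) = 0.99997
At α=0.01: p ≥ α → fail to reject H₀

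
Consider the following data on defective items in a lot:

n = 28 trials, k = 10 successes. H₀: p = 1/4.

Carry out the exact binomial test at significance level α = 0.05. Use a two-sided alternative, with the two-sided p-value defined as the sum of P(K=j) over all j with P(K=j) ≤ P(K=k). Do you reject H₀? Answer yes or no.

reject H₀: no

Exact binomial: n=28, k=10, p₀=1/4=0.2500
P(X=j) = C(n,j)·p₀^j·(1−p₀)^(n−j); p = Σ P(X=j) over j with P(X=j) ≤ P(X=10)
p-value (two-sided) = 0.19359
At α=0.05: p ≥ α → fail to reject H₀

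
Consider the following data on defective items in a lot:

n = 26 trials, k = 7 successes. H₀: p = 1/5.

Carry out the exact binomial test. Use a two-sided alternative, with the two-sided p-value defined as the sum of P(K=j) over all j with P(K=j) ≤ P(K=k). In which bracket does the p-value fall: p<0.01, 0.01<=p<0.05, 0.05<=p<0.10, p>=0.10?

Exact binomial: n=26, k=7, p₀=1/5=0.2000
P(X=j) = C(n,j)·p₀^j·(1−p₀)^(n−j); p = Σ P(X=j) over j with P(X=j) ≤ P(X=7)
p-value (two-sided) = 0.33669
→ bracket: p>=0.10

p-value bracket: p>=0.10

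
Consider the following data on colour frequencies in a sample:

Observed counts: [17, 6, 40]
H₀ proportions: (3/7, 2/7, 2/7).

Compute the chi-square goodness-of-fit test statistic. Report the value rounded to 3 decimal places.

n = 63; E_i = n·p_i = [27.00, 18.00, 18.00]
χ² = (17−27.00)²/27.00 + (6−18.00)²/18.00 + (40−18.00)²/18.00 = 38.5926
df = 2

test statistic = 38.593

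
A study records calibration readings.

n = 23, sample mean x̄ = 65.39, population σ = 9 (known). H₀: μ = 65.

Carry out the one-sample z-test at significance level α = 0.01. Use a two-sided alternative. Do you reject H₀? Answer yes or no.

SE = σ/√n = 9/√23 = 1.8766
z = (x̄−μ₀)/SE = (65.39−65)/1.8766 = 0.2078
p-value (two-sided) = 0.83537
At α=0.01: p ≥ α → fail to reject H₀

reject H₀: no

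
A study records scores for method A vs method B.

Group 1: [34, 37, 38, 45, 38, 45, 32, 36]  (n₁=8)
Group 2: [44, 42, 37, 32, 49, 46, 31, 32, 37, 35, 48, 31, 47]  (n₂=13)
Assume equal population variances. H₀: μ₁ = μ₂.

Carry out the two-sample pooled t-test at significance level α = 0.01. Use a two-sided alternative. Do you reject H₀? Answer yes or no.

reject H₀: no

x̄₁=38.125, s₁=4.704, n₁=8
x̄₂=39.308, s₂=6.933, n₂=13
s_p² = [7·4.704² + 12·6.933²]/19 = 38.5076
SE = √(s_p²·(1/8+1/13)) = 2.7885
t = (38.125−39.308)/2.7885 = -0.4241
df = 19
p-value (two-sided) = 0.67623
At α=0.01: p ≥ α → fail to reject H₀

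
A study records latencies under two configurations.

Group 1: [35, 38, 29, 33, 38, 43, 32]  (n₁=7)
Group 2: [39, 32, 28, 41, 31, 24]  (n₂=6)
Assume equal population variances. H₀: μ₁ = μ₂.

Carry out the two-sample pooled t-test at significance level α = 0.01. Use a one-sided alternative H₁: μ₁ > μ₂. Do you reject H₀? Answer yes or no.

reject H₀: no

x̄₁=35.429, s₁=4.650, n₁=7
x̄₂=32.500, s₂=6.473, n₂=6
s_p² = [6·4.650² + 5·6.473²]/11 = 30.8377
SE = √(s_p²·(1/7+1/6)) = 3.0895
t = (35.429−32.500)/3.0895 = 0.9479
df = 11
p-value (one-sided, H₁ greater) = 0.18177
At α=0.01: p ≥ α → fail to reject H₀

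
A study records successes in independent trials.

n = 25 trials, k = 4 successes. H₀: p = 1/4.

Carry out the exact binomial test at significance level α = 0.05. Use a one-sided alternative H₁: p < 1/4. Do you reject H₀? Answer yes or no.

Exact binomial: n=25, k=4, p₀=1/4=0.2500
P(X≤4) from Σ C(n,i)·p₀^i·(1−p₀)^(n−i)
p-value (one-sided, H₁ less) = 0.21374
At α=0.05: p ≥ α → fail to reject H₀

reject H₀: no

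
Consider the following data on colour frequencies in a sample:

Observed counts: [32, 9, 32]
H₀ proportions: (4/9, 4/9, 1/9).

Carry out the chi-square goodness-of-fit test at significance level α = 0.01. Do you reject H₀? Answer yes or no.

n = 73; E_i = n·p_i = [32.44, 32.44, 8.11]
χ² = (32−32.44)²/32.44 + (9−32.44)²/32.44 + (32−8.11)²/8.11 = 87.3048
df = 2
p-value (upper-tail) = 0.00000
At α=0.01: p < α → reject H₀

reject H₀: yes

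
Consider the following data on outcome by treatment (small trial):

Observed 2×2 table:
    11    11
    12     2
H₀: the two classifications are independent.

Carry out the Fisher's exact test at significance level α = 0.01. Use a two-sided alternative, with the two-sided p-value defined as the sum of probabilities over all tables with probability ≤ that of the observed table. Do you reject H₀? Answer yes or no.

reject H₀: no

Margins: r₁=22, r₂=14, c₁=23, c₂=13, n=36
p_obs = C(22,11)·C(14,12)/C(36,23); sum pmf over tables with pmf ≤ p_obs
p-value (two-sided) = 0.03896
At α=0.01: p ≥ α → fail to reject H₀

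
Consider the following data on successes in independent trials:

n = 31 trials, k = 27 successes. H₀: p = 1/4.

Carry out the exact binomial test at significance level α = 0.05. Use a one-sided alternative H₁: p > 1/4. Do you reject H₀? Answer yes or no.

reject H₀: yes

Exact binomial: n=31, k=27, p₀=1/4=0.2500
P(X≥27) from Σ C(n,i)·p₀^i·(1−p₀)^(n−i)
p-value (one-sided, H₁ greater) = 0.00000
At α=0.05: p < α → reject H₀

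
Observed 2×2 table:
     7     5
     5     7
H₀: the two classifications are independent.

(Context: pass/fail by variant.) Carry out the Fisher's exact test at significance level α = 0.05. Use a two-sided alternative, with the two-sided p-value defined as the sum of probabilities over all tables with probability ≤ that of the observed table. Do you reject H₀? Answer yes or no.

reject H₀: no

Margins: r₁=12, r₂=12, c₁=12, c₂=12, n=24
p_obs = C(12,7)·C(12,5)/C(24,12); sum pmf over tables with pmf ≤ p_obs
p-value (two-sided) = 0.68427
At α=0.05: p ≥ α → fail to reject H₀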